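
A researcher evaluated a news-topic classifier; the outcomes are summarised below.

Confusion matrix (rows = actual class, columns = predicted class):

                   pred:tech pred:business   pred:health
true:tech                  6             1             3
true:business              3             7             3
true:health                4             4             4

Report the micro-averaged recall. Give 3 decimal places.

Micro-averaging pools counts across classes: ΣTP=17, ΣFP=18, ΣFN=18.
Micro-recall = TP/(TP+FN) on pooled counts = 0.486 (equals overall accuracy in single-label multiclass).

0.486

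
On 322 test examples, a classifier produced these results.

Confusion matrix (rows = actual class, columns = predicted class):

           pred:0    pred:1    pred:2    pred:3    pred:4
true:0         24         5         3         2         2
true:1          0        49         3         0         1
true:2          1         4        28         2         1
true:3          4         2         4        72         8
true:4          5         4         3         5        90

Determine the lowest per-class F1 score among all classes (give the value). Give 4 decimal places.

0.6857

Per-class F1 score (2·TP/(2·TP+FP+FN)):
  0: TP=24, FP=0+1+4+5=10, FN=5+3+2+2=12 → 48/70 = 0.68571
  1: TP=49, FP=5+4+2+4=15, FN=0+3+0+1=4 → 98/117 = 0.83761
  2: TP=28, FP=3+3+4+3=13, FN=1+4+2+1=8 → 56/77 = 0.72727
  3: TP=72, FP=2+0+2+5=9, FN=4+2+4+8=18 → 144/171 = 0.84211
  4: TP=90, FP=2+1+1+8=12, FN=5+4+3+5=17 → 180/209 = 0.86124
Lowest is class '0' with F1 score = 0.6857.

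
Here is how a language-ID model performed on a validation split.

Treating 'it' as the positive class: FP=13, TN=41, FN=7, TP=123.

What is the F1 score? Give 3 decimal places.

Precision = TP/(TP+FP) = 123/136 = 0.9044
Recall = TP/(TP+FN) = 123/130 = 0.9462
F1 = 2·TP/(2·TP+FP+FN) = 246/266 = 0.925

0.925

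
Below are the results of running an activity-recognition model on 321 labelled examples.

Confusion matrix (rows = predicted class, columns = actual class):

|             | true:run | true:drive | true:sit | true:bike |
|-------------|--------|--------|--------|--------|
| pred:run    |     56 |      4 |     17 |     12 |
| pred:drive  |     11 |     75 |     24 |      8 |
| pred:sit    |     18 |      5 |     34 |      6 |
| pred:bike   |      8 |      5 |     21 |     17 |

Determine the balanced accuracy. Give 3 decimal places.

0.549

Balanced accuracy = mean of per-class recall.
  run: recall = 56/93 = 0.6022
  drive: recall = 75/89 = 0.8427
  sit: recall = 34/96 = 0.3542
  bike: recall = 17/43 = 0.3953
Mean = (0.6022 + 0.8427 + 0.3542 + 0.3953) / 4 = 0.549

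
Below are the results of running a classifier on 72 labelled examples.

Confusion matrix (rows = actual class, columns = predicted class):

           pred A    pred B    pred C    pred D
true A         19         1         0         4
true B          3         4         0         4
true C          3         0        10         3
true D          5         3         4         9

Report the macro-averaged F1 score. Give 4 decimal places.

Per-class F1 score (2·TP/(2·TP+FP+FN)):
  A: TP=19, FP=3+3+5=11, FN=1+0+4=5 → 38/54 = 0.70370
  B: TP=4, FP=1+0+3=4, FN=3+0+4=7 → 8/19 = 0.42105
  C: TP=10, FP=0+0+4=4, FN=3+0+3=6 → 20/30 = 0.66667
  D: TP=9, FP=4+4+3=11, FN=5+3+4=12 → 18/41 = 0.43902
Macro-F1 score = mean = (0.70370 + 0.42105 + 0.66667 + 0.43902) / 4 = 0.5576

0.5576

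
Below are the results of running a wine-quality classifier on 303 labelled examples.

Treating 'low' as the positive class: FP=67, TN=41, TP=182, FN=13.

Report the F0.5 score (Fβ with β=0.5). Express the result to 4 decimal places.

Fβ = (1+β²)·TP / ((1+β²)·TP + β²·FN + FP), with β²=1/4
= 1.25·182 / (1.25·182 + 0.25·13 + 67) = 0.7641

0.7641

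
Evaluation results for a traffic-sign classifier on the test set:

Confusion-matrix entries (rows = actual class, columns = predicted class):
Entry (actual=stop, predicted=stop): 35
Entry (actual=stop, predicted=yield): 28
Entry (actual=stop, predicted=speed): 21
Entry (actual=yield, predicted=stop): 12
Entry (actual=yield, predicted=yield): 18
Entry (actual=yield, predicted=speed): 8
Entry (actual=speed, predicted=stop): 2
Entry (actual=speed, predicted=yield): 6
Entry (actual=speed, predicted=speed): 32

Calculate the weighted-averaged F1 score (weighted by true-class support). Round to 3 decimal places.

0.523

Per-class F1 score (2·TP/(2·TP+FP+FN)):
  stop: TP=35, FP=12+2=14, FN=28+21=49 → 70/133 = 0.5263
  yield: TP=18, FP=28+6=34, FN=12+8=20 → 36/90 = 0.4000
  speed: TP=32, FP=21+8=29, FN=2+6=8 → 64/101 = 0.6337
Weighted-F1 score = Σ (supportᵢ/N)·F1 scoreᵢ with N=162: (84/162)·0.5263 + (38/162)·0.4000 + (40/162)·0.6337 = 0.523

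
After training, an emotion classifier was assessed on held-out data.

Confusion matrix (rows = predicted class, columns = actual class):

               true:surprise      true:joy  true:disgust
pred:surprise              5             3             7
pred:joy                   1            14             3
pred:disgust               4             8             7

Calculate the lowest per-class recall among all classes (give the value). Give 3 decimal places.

0.412

Per-class recall (TP/(TP+FN)):
  surprise: TP=5, FN=1+4=5 → 5/10 = 0.5000
  joy: TP=14, FN=3+8=11 → 14/25 = 0.5600
  disgust: TP=7, FN=7+3=10 → 7/17 = 0.4118
Lowest is class 'disgust' with recall = 0.412.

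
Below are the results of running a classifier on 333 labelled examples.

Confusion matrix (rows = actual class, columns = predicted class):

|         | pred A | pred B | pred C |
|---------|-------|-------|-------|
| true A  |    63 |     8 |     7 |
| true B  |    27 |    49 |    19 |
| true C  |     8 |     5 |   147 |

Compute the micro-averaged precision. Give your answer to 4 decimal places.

0.7778

Micro-averaging pools counts across classes: ΣTP=259, ΣFP=74, ΣFN=74.
Micro-precision = TP/(TP+FP) on pooled counts = 0.7778 (equals overall accuracy in single-label multiclass).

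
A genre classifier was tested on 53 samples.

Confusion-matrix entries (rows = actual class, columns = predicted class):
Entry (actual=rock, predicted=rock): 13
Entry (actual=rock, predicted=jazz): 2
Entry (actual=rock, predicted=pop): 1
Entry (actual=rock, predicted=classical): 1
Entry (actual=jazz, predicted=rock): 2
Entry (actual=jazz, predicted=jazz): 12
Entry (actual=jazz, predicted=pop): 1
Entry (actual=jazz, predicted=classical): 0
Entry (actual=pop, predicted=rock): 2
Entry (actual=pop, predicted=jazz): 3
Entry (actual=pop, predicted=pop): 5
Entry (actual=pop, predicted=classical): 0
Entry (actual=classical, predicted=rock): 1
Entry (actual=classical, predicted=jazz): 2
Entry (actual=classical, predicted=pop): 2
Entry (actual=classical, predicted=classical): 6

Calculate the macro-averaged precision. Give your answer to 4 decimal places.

Per-class precision (TP/(TP+FP)):
  rock: TP=13, FP=2+2+1=5 → 13/18 = 0.72222
  jazz: TP=12, FP=2+3+2=7 → 12/19 = 0.63158
  pop: TP=5, FP=1+1+2=4 → 5/9 = 0.55556
  classical: TP=6, FP=1+0+0=1 → 6/7 = 0.85714
Macro-precision = mean = (0.72222 + 0.63158 + 0.55556 + 0.85714) / 4 = 0.6916

0.6916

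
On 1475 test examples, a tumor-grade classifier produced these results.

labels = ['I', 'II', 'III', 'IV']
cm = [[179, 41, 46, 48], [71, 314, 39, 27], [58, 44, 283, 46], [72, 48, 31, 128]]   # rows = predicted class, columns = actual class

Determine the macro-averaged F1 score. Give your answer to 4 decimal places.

0.5955

Per-class F1 score (2·TP/(2·TP+FP+FN)):
  I: TP=179, FP=41+46+48=135, FN=71+58+72=201 → 358/694 = 0.51585
  II: TP=314, FP=71+39+27=137, FN=41+44+48=133 → 628/898 = 0.69933
  III: TP=283, FP=58+44+46=148, FN=46+39+31=116 → 566/830 = 0.68193
  IV: TP=128, FP=72+48+31=151, FN=48+27+46=121 → 256/528 = 0.48485
Macro-F1 score = mean = (0.51585 + 0.69933 + 0.68193 + 0.48485) / 4 = 0.5955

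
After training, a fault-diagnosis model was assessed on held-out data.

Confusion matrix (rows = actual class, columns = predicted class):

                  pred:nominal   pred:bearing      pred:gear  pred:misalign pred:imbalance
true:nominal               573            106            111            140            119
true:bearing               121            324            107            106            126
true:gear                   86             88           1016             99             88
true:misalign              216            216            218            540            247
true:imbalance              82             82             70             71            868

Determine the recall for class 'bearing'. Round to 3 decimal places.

recall = TP/(TP+FN).
bearing: TP=324, FN=121+107+106+126=460 → 324/784 = 0.4133

0.413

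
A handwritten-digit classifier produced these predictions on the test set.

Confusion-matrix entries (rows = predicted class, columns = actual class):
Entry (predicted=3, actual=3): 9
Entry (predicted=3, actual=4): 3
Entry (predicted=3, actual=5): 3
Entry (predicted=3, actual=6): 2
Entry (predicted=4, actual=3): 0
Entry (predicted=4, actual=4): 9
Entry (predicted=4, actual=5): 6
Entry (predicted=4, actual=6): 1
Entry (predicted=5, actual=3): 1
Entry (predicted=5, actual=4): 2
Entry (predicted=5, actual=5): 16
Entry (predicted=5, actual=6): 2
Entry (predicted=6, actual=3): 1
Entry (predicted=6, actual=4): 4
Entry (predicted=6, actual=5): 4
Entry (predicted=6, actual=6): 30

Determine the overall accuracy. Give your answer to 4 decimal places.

0.6882

Accuracy = trace / total = (9+9+16+30=64) / 93 = 64/93 = 0.6882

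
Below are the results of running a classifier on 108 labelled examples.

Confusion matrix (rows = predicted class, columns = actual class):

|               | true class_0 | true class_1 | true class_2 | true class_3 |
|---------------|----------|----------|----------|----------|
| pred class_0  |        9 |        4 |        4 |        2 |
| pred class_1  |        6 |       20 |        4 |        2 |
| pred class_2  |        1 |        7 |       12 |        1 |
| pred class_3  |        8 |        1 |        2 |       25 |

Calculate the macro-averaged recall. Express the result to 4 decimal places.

0.5947

Per-class recall (TP/(TP+FN)):
  class_0: TP=9, FN=6+1+8=15 → 9/24 = 0.37500
  class_1: TP=20, FN=4+7+1=12 → 20/32 = 0.62500
  class_2: TP=12, FN=4+4+2=10 → 12/22 = 0.54545
  class_3: TP=25, FN=2+2+1=5 → 25/30 = 0.83333
Macro-recall = mean = (0.37500 + 0.62500 + 0.54545 + 0.83333) / 4 = 0.5947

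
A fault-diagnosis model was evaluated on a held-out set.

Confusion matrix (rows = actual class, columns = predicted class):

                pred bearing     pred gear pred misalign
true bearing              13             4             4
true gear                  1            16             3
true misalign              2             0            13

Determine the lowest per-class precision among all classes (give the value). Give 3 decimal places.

Per-class precision (TP/(TP+FP)):
  bearing: TP=13, FP=1+2=3 → 13/16 = 0.8125
  gear: TP=16, FP=4+0=4 → 16/20 = 0.8000
  misalign: TP=13, FP=4+3=7 → 13/20 = 0.6500
Lowest is class 'misalign' with precision = 0.650.

0.650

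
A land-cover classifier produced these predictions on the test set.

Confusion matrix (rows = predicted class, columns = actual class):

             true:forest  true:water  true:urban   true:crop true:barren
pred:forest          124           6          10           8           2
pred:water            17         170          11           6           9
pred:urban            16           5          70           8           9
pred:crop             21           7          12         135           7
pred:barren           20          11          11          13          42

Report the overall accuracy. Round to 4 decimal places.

Accuracy = trace / total = (124+170+70+135+42=541) / 750 = 541/750 = 0.7213

0.7213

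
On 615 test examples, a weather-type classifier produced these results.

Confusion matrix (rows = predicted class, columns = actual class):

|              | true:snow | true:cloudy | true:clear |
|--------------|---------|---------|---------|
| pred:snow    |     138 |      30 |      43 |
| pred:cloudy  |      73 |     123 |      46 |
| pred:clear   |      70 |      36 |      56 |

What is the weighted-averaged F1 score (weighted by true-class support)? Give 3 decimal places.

Per-class F1 score (2·TP/(2·TP+FP+FN)):
  snow: TP=138, FP=30+43=73, FN=73+70=143 → 276/492 = 0.5610
  cloudy: TP=123, FP=73+46=119, FN=30+36=66 → 246/431 = 0.5708
  clear: TP=56, FP=70+36=106, FN=43+46=89 → 112/307 = 0.3648
Weighted-F1 score = Σ (supportᵢ/N)·F1 scoreᵢ with N=615: (281/615)·0.5610 + (189/615)·0.5708 + (145/615)·0.3648 = 0.518

0.518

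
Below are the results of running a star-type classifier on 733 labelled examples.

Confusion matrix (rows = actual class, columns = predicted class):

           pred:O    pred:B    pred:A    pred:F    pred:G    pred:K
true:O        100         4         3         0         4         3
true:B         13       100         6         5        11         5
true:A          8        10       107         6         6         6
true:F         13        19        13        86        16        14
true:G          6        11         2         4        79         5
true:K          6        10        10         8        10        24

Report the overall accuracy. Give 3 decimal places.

0.677

Accuracy = trace / total = (100+100+107+86+79+24=496) / 733 = 496/733 = 0.677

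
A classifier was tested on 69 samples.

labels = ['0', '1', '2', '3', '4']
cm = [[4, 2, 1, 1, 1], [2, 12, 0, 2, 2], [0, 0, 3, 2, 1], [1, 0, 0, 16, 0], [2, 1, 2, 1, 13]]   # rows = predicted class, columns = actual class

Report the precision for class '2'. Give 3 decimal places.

0.500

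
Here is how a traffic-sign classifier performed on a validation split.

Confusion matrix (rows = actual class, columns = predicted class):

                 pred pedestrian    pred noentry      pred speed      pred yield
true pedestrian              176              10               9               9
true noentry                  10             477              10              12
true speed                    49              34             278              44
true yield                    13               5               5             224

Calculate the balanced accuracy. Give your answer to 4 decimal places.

0.8483

Balanced accuracy = mean of per-class recall.
  pedestrian: recall = 176/204 = 0.86275
  noentry: recall = 477/509 = 0.93713
  speed: recall = 278/405 = 0.68642
  yield: recall = 224/247 = 0.90688
Mean = (0.86275 + 0.93713 + 0.68642 + 0.90688) / 4 = 0.8483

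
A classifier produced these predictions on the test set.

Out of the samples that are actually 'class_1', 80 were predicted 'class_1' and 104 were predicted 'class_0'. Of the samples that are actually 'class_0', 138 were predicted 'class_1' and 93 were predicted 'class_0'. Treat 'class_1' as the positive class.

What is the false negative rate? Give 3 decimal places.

0.565

FNR = FN/(FN+TP) = 104/(104+80) = 0.565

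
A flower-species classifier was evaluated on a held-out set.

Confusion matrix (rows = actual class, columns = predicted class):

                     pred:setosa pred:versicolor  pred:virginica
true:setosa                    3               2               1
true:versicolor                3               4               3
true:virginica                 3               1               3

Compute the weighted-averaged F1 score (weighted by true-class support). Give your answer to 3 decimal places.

0.439

Per-class F1 score (2·TP/(2·TP+FP+FN)):
  setosa: TP=3, FP=3+3=6, FN=2+1=3 → 6/15 = 0.4000
  versicolor: TP=4, FP=2+1=3, FN=3+3=6 → 8/17 = 0.4706
  virginica: TP=3, FP=1+3=4, FN=3+1=4 → 6/14 = 0.4286
Weighted-F1 score = Σ (supportᵢ/N)·F1 scoreᵢ with N=23: (6/23)·0.4000 + (10/23)·0.4706 + (7/23)·0.4286 = 0.439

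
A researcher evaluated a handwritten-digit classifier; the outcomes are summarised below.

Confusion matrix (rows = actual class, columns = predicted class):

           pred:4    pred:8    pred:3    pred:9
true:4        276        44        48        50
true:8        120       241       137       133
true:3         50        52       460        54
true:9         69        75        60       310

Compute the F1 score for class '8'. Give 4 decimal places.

0.4621

Take TP from the diagonal, FP from the rest of the '8' prediction marginal, FN from the rest of the '8' actual marginal.
F1 score = 2·TP/(2·TP+FP+FN).
8: TP=241, FP=44+52+75=171, FN=120+137+133=390 → 482/1043 = 0.46213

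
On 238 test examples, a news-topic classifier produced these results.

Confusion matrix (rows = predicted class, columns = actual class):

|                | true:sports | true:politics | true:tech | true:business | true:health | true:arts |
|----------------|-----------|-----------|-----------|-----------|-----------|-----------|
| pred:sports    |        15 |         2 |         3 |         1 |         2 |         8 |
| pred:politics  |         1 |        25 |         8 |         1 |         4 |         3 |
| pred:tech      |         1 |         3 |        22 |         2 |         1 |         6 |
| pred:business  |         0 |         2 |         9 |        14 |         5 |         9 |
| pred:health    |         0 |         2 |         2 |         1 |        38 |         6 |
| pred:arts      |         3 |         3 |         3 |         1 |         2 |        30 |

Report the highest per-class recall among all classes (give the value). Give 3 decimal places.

0.750

Per-class recall (TP/(TP+FN)):
  sports: TP=15, FN=1+1+0+0+3=5 → 15/20 = 0.7500
  politics: TP=25, FN=2+3+2+2+3=12 → 25/37 = 0.6757
  tech: TP=22, FN=3+8+9+2+3=25 → 22/47 = 0.4681
  business: TP=14, FN=1+1+2+1+1=6 → 14/20 = 0.7000
  health: TP=38, FN=2+4+1+5+2=14 → 38/52 = 0.7308
  arts: TP=30, FN=8+3+6+9+6=32 → 30/62 = 0.4839
Highest is class 'sports' with recall = 0.750.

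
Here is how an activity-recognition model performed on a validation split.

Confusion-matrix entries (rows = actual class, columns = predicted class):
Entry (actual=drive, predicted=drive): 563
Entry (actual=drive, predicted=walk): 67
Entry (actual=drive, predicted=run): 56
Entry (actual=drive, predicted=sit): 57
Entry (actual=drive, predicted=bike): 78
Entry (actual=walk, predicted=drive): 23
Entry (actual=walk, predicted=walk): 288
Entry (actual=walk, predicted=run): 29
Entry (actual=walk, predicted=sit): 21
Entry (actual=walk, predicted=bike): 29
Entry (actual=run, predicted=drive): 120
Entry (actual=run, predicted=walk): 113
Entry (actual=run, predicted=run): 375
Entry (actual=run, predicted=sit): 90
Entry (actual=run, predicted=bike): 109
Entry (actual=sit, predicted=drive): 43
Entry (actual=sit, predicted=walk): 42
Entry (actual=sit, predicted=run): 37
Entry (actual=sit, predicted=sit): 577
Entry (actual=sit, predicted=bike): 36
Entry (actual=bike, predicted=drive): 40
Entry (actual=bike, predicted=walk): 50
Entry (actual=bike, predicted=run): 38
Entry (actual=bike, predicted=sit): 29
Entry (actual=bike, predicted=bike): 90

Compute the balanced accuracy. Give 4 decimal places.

0.6077

Balanced accuracy = mean of per-class recall.
  drive: recall = 563/821 = 0.68575
  walk: recall = 288/390 = 0.73846
  run: recall = 375/807 = 0.46468
  sit: recall = 577/735 = 0.78503
  bike: recall = 90/247 = 0.36437
Mean = (0.68575 + 0.73846 + 0.46468 + 0.78503 + 0.36437) / 5 = 0.6077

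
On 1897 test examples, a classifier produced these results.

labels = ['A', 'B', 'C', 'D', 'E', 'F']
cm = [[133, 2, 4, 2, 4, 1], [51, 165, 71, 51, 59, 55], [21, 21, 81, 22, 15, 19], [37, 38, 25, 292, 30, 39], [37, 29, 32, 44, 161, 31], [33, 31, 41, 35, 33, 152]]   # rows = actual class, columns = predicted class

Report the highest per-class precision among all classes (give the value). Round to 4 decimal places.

Per-class precision (TP/(TP+FP)):
  A: TP=133, FP=51+21+37+37+33=179 → 133/312 = 0.42628
  B: TP=165, FP=2+21+38+29+31=121 → 165/286 = 0.57692
  C: TP=81, FP=4+71+25+32+41=173 → 81/254 = 0.31890
  D: TP=292, FP=2+51+22+44+35=154 → 292/446 = 0.65471
  E: TP=161, FP=4+59+15+30+33=141 → 161/302 = 0.53311
  F: TP=152, FP=1+55+19+39+31=145 → 152/297 = 0.51178
Highest is class 'D' with precision = 0.6547.

0.6547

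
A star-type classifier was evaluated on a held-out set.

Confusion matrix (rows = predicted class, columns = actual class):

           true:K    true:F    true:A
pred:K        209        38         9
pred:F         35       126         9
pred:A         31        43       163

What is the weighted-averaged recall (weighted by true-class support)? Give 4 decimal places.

Per-class recall (TP/(TP+FN)):
  K: TP=209, FN=35+31=66 → 209/275 = 0.76000
  F: TP=126, FN=38+43=81 → 126/207 = 0.60870
  A: TP=163, FN=9+9=18 → 163/181 = 0.90055
Weighted-recall = Σ (supportᵢ/N)·recallᵢ with N=663: (275/663)·0.76000 + (207/663)·0.60870 + (181/663)·0.90055 = 0.7511

0.7511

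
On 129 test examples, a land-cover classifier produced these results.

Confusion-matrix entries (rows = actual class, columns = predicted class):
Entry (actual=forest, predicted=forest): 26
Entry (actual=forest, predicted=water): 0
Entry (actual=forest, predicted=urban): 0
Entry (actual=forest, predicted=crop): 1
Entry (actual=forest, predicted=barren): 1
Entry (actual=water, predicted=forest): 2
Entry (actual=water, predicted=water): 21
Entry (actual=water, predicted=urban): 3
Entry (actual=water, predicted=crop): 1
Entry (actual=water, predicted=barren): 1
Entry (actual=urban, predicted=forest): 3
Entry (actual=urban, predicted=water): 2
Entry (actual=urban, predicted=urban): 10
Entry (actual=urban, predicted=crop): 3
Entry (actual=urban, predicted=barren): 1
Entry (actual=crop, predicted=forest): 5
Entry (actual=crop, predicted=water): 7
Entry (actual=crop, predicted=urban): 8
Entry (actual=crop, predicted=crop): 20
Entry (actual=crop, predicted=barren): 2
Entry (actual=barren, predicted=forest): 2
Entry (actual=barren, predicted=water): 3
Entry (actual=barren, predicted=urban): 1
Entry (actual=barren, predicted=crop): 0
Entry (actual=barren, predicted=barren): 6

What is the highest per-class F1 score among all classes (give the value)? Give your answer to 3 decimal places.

0.788

Per-class F1 score (2·TP/(2·TP+FP+FN)):
  forest: TP=26, FP=2+3+5+2=12, FN=0+0+1+1=2 → 52/66 = 0.7879
  water: TP=21, FP=0+2+7+3=12, FN=2+3+1+1=7 → 42/61 = 0.6885
  urban: TP=10, FP=0+3+8+1=12, FN=3+2+3+1=9 → 20/41 = 0.4878
  crop: TP=20, FP=1+1+3+0=5, FN=5+7+8+2=22 → 40/67 = 0.5970
  barren: TP=6, FP=1+1+1+2=5, FN=2+3+1+0=6 → 12/23 = 0.5217
Highest is class 'forest' with F1 score = 0.788.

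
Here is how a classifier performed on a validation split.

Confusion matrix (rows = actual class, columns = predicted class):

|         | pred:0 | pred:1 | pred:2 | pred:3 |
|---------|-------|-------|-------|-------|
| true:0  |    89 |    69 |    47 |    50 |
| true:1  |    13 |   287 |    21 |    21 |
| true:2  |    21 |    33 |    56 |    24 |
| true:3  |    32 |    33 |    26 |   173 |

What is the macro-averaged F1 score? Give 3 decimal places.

0.558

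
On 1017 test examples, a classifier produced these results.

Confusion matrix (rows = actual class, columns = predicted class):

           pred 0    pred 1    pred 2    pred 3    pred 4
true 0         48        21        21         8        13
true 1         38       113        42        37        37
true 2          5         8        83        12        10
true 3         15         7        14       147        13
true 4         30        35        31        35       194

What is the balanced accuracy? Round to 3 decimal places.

0.581

Balanced accuracy = mean of per-class recall.
  0: recall = 48/111 = 0.4324
  1: recall = 113/267 = 0.4232
  2: recall = 83/118 = 0.7034
  3: recall = 147/196 = 0.7500
  4: recall = 194/325 = 0.5969
Mean = (0.4324 + 0.4232 + 0.7034 + 0.7500 + 0.5969) / 5 = 0.581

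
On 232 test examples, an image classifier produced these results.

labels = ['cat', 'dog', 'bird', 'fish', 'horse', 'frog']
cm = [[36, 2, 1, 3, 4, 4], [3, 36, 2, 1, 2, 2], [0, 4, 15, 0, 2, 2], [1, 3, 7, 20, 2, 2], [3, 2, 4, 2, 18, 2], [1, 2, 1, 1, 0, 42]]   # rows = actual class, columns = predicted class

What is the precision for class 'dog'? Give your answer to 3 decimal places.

0.735

Take TP from the diagonal, FP from the rest of the 'dog' prediction marginal, FN from the rest of the 'dog' actual marginal.
precision = TP/(TP+FP).
dog: TP=36, FP=2+4+3+2+2=13 → 36/49 = 0.7347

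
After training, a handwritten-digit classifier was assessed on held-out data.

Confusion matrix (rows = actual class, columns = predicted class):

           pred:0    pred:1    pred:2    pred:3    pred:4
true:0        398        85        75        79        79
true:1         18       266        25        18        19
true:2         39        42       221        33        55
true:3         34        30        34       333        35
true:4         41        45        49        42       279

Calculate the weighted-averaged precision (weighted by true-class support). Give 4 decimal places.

0.6434

Per-class precision (TP/(TP+FP)):
  0: TP=398, FP=18+39+34+41=132 → 398/530 = 0.75094
  1: TP=266, FP=85+42+30+45=202 → 266/468 = 0.56838
  2: TP=221, FP=75+25+34+49=183 → 221/404 = 0.54703
  3: TP=333, FP=79+18+33+42=172 → 333/505 = 0.65941
  4: TP=279, FP=79+19+55+35=188 → 279/467 = 0.59743
Weighted-precision = Σ (supportᵢ/N)·precisionᵢ with N=2374: (716/2374)·0.75094 + (346/2374)·0.56838 + (390/2374)·0.54703 + (466/2374)·0.65941 + (456/2374)·0.59743 = 0.6434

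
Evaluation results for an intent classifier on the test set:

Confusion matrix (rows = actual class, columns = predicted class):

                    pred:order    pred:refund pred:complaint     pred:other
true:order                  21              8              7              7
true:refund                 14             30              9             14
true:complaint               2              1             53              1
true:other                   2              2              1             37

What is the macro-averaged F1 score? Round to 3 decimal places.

Per-class F1 score (2·TP/(2·TP+FP+FN)):
  order: TP=21, FP=14+2+2=18, FN=8+7+7=22 → 42/82 = 0.5122
  refund: TP=30, FP=8+1+2=11, FN=14+9+14=37 → 60/108 = 0.5556
  complaint: TP=53, FP=7+9+1=17, FN=2+1+1=4 → 106/127 = 0.8346
  other: TP=37, FP=7+14+1=22, FN=2+2+1=5 → 74/101 = 0.7327
Macro-F1 score = mean = (0.5122 + 0.5556 + 0.8346 + 0.7327) / 4 = 0.659

0.659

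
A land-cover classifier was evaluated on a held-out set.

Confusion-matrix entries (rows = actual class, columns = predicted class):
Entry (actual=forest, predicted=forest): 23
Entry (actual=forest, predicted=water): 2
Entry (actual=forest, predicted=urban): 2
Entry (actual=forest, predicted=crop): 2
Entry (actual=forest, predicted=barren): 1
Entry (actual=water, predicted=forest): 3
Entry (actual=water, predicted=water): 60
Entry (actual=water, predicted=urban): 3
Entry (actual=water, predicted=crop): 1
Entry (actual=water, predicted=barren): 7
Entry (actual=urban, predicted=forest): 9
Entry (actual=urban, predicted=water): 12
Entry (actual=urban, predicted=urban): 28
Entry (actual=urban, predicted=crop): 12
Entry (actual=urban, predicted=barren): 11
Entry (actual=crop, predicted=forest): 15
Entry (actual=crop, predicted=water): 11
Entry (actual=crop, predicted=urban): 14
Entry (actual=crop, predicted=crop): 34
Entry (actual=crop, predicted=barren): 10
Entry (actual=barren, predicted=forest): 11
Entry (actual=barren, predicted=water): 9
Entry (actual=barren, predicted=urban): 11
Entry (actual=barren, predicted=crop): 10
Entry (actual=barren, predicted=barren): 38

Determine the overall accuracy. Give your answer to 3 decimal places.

Accuracy = trace / total = (23+60+28+34+38=183) / 339 = 183/339 = 0.540

0.540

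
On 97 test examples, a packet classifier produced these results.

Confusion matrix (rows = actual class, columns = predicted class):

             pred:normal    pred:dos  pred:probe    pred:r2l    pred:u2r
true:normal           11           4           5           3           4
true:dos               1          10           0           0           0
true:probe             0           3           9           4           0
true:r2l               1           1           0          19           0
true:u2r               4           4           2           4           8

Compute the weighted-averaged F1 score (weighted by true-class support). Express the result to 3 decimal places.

0.569

Per-class F1 score (2·TP/(2·TP+FP+FN)):
  normal: TP=11, FP=1+0+1+4=6, FN=4+5+3+4=16 → 22/44 = 0.5000
  dos: TP=10, FP=4+3+1+4=12, FN=1+0+0+0=1 → 20/33 = 0.6061
  probe: TP=9, FP=5+0+0+2=7, FN=0+3+4+0=7 → 18/32 = 0.5625
  r2l: TP=19, FP=3+0+4+4=11, FN=1+1+0+0=2 → 38/51 = 0.7451
  u2r: TP=8, FP=4+0+0+0=4, FN=4+4+2+4=14 → 16/34 = 0.4706
Weighted-F1 score = Σ (supportᵢ/N)·F1 scoreᵢ with N=97: (27/97)·0.5000 + (11/97)·0.6061 + (16/97)·0.5625 + (21/97)·0.7451 + (22/97)·0.4706 = 0.569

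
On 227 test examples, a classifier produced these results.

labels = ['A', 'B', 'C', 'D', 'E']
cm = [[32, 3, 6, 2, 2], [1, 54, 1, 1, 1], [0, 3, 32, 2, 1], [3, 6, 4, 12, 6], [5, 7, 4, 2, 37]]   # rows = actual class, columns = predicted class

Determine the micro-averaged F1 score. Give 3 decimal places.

0.736

Micro-averaging pools counts across classes: ΣTP=167, ΣFP=60, ΣFN=60.
Micro-F1 score = 2·TP/(2·TP+FP+FN) on pooled counts = 0.736 (equals overall accuracy in single-label multiclass).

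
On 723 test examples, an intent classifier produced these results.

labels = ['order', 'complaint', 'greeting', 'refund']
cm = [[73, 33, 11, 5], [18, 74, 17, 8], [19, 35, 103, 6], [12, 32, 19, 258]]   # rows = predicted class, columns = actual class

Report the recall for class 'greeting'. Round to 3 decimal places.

0.687

recall = TP/(TP+FN).
greeting: TP=103, FN=11+17+19=47 → 103/150 = 0.6867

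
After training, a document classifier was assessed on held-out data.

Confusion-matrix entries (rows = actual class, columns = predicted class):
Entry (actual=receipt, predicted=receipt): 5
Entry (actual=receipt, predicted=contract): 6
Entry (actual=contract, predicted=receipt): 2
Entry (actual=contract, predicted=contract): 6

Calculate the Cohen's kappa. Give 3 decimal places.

0.191

Observed agreement pₒ = trace/N = 11/19 = 0.5789
Expected agreement pₑ = Σ (rowᵢ·colᵢ)/N² = (11·7 + 8·12)/19² = 0.4792
κ = (pₒ − pₑ)/(1 − pₑ) = (0.5789 − 0.4792)/(1 − 0.4792) = 0.191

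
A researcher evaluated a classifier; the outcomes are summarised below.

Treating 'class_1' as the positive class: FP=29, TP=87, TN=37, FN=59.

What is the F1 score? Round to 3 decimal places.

Precision = TP/(TP+FP) = 87/116 = 0.7500
Recall = TP/(TP+FN) = 87/146 = 0.5959
F1 = 2·TP/(2·TP+FP+FN) = 174/262 = 0.664

0.664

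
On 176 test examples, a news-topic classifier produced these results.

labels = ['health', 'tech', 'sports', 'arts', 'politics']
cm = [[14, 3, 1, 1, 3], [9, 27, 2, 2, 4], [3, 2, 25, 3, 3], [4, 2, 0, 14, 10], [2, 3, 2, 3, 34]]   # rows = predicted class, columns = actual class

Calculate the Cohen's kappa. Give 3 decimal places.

0.555

Observed agreement pₒ = trace/N = 114/176 = 0.6477
Expected agreement pₑ = Σ (rowᵢ·colᵢ)/N² = (32·22 + 37·44 + 30·36 + 23·30 + 54·44)/176² = 0.2091
κ = (pₒ − pₑ)/(1 − pₑ) = (0.6477 − 0.2091)/(1 − 0.2091) = 0.555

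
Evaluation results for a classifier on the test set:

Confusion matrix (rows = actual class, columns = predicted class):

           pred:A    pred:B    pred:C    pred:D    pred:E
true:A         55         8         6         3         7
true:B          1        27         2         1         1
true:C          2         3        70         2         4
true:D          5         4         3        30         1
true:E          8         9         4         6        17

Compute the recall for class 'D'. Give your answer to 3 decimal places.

0.698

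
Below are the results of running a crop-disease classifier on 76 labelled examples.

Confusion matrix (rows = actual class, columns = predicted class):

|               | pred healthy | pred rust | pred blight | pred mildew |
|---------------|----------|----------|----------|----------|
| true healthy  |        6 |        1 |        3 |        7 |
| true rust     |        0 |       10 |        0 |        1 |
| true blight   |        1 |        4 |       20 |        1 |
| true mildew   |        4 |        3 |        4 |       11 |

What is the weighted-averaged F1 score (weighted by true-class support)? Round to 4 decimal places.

Per-class F1 score (2·TP/(2·TP+FP+FN)):
  healthy: TP=6, FP=0+1+4=5, FN=1+3+7=11 → 12/28 = 0.42857
  rust: TP=10, FP=1+4+3=8, FN=0+0+1=1 → 20/29 = 0.68966
  blight: TP=20, FP=3+0+4=7, FN=1+4+1=6 → 40/53 = 0.75472
  mildew: TP=11, FP=7+1+1=9, FN=4+3+4=11 → 22/42 = 0.52381
Weighted-F1 score = Σ (supportᵢ/N)·F1 scoreᵢ with N=76: (17/76)·0.42857 + (11/76)·0.68966 + (26/76)·0.75472 + (22/76)·0.52381 = 0.6055

0.6055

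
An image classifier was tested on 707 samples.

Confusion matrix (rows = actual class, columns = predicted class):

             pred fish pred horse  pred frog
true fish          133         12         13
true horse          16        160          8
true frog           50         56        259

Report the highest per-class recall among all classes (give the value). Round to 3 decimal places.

Per-class recall (TP/(TP+FN)):
  fish: TP=133, FN=12+13=25 → 133/158 = 0.8418
  horse: TP=160, FN=16+8=24 → 160/184 = 0.8696
  frog: TP=259, FN=50+56=106 → 259/365 = 0.7096
Highest is class 'horse' with recall = 0.870.

0.870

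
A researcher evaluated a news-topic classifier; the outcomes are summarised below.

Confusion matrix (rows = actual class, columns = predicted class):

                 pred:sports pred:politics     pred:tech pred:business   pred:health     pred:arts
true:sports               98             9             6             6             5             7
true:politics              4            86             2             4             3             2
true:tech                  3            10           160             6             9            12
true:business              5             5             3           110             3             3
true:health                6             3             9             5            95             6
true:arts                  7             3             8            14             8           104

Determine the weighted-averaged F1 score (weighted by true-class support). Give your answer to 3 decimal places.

0.787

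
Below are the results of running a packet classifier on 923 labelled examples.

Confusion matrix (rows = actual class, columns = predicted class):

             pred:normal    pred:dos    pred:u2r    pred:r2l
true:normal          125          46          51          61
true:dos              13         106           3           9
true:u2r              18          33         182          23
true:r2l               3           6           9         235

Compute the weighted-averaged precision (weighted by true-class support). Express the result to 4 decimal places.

Per-class precision (TP/(TP+FP)):
  normal: TP=125, FP=13+18+3=34 → 125/159 = 0.78616
  dos: TP=106, FP=46+33+6=85 → 106/191 = 0.55497
  u2r: TP=182, FP=51+3+9=63 → 182/245 = 0.74286
  r2l: TP=235, FP=61+9+23=93 → 235/328 = 0.71646
Weighted-precision = Σ (supportᵢ/N)·precisionᵢ with N=923: (283/923)·0.78616 + (131/923)·0.55497 + (256/923)·0.74286 + (253/923)·0.71646 = 0.7222

0.7222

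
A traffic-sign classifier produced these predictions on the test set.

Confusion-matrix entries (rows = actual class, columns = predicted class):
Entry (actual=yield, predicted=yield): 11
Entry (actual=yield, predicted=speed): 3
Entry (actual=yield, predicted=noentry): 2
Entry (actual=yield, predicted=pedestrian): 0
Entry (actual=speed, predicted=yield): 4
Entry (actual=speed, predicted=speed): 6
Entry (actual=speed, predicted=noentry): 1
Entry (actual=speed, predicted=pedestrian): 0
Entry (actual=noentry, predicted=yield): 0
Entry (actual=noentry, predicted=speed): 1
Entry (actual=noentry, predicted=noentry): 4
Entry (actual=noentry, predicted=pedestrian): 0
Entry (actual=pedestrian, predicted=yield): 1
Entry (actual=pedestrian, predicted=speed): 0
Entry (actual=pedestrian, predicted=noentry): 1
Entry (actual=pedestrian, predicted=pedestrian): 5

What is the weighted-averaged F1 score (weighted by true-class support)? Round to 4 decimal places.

0.6717

Per-class F1 score (2·TP/(2·TP+FP+FN)):
  yield: TP=11, FP=4+0+1=5, FN=3+2+0=5 → 22/32 = 0.68750
  speed: TP=6, FP=3+1+0=4, FN=4+1+0=5 → 12/21 = 0.57143
  noentry: TP=4, FP=2+1+1=4, FN=0+1+0=1 → 8/13 = 0.61538
  pedestrian: TP=5, FP=0+0+0=0, FN=1+0+1=2 → 10/12 = 0.83333
Weighted-F1 score = Σ (supportᵢ/N)·F1 scoreᵢ with N=39: (16/39)·0.68750 + (11/39)·0.57143 + (5/39)·0.61538 + (7/39)·0.83333 = 0.6717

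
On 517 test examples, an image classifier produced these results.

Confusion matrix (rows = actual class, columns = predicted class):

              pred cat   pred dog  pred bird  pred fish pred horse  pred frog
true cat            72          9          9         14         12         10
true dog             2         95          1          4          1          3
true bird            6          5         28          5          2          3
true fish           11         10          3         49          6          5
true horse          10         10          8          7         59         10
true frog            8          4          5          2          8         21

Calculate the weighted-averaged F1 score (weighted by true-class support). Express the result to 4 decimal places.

Per-class F1 score (2·TP/(2·TP+FP+FN)):
  cat: TP=72, FP=2+6+11+10+8=37, FN=9+9+14+12+10=54 → 144/235 = 0.61277
  dog: TP=95, FP=9+5+10+10+4=38, FN=2+1+4+1+3=11 → 190/239 = 0.79498
  bird: TP=28, FP=9+1+3+8+5=26, FN=6+5+5+2+3=21 → 56/103 = 0.54369
  fish: TP=49, FP=14+4+5+7+2=32, FN=11+10+3+6+5=35 → 98/165 = 0.59394
  horse: TP=59, FP=12+1+2+6+8=29, FN=10+10+8+7+10=45 → 118/192 = 0.61458
  frog: TP=21, FP=10+3+3+5+10=31, FN=8+4+5+2+8=27 → 42/100 = 0.42000
Weighted-F1 score = Σ (supportᵢ/N)·F1 scoreᵢ with N=517: (126/517)·0.61277 + (106/517)·0.79498 + (49/517)·0.54369 + (84/517)·0.59394 + (104/517)·0.61458 + (48/517)·0.42000 = 0.6230

0.6230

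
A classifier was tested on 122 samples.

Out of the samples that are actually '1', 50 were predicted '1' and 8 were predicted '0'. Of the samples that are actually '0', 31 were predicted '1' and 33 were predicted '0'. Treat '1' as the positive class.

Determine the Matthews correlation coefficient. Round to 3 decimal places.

0.399

MCC = (TP·TN − FP·FN) / √((TP+FP)(TP+FN)(TN+FP)(TN+FN))
Numerator = 50·33 − 31·8 = 1402
Denominator = √(81·58·64·41) = √12327552 = 3511.0614
MCC = 1402 / 3511.0614 = 0.399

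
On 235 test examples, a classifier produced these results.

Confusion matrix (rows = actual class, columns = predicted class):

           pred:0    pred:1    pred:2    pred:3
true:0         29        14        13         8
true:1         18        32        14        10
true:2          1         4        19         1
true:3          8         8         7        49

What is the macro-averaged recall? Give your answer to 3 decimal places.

0.582

Per-class recall (TP/(TP+FN)):
  0: TP=29, FN=14+13+8=35 → 29/64 = 0.4531
  1: TP=32, FN=18+14+10=42 → 32/74 = 0.4324
  2: TP=19, FN=1+4+1=6 → 19/25 = 0.7600
  3: TP=49, FN=8+8+7=23 → 49/72 = 0.6806
Macro-recall = mean = (0.4531 + 0.4324 + 0.7600 + 0.6806) / 4 = 0.582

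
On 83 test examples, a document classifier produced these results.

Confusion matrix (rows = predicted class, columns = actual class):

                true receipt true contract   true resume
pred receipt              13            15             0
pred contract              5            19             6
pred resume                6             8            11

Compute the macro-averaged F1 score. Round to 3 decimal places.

Per-class F1 score (2·TP/(2·TP+FP+FN)):
  receipt: TP=13, FP=15+0=15, FN=5+6=11 → 26/52 = 0.5000
  contract: TP=19, FP=5+6=11, FN=15+8=23 → 38/72 = 0.5278
  resume: TP=11, FP=6+8=14, FN=0+6=6 → 22/42 = 0.5238
Macro-F1 score = mean = (0.5000 + 0.5278 + 0.5238) / 3 = 0.517

0.517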